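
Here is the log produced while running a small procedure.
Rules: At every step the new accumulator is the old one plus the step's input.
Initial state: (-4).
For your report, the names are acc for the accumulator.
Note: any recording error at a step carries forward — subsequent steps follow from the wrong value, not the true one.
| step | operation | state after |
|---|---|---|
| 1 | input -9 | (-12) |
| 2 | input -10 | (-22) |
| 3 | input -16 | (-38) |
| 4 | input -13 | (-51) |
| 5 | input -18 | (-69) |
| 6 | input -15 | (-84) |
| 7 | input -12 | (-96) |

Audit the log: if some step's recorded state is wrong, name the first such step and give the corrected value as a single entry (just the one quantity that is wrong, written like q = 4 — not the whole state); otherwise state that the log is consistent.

Recomputing the run from the initial state:
step 1: acc = -13
step 2: acc = -23
step 3: acc = -39
step 4: acc = -52
step 5: acc = -70
step 6: acc = -85
step 7: acc = -97
The first disagreement with the log is at step 1, where the value should be acc = -13.

step 1, acc = -13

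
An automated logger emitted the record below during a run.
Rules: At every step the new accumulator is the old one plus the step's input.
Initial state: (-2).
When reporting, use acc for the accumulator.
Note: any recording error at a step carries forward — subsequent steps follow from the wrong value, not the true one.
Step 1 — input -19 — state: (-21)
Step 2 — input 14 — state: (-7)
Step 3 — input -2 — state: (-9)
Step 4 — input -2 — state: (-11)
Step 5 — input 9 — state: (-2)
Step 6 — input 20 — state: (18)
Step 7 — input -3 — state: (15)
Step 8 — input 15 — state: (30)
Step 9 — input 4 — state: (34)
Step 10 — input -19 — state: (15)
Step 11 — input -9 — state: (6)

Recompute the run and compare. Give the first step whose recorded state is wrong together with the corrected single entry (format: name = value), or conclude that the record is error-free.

Recomputing the run from the initial state:
step 1: acc = -21
step 2: acc = -7
step 3: acc = -9
step 4: acc = -11
step 5: acc = -2
step 6: acc = 18
step 7: acc = 15
step 8: acc = 30
step 9: acc = 34
step 10: acc = 15
step 11: acc = 6
This matches the record at every step.

no error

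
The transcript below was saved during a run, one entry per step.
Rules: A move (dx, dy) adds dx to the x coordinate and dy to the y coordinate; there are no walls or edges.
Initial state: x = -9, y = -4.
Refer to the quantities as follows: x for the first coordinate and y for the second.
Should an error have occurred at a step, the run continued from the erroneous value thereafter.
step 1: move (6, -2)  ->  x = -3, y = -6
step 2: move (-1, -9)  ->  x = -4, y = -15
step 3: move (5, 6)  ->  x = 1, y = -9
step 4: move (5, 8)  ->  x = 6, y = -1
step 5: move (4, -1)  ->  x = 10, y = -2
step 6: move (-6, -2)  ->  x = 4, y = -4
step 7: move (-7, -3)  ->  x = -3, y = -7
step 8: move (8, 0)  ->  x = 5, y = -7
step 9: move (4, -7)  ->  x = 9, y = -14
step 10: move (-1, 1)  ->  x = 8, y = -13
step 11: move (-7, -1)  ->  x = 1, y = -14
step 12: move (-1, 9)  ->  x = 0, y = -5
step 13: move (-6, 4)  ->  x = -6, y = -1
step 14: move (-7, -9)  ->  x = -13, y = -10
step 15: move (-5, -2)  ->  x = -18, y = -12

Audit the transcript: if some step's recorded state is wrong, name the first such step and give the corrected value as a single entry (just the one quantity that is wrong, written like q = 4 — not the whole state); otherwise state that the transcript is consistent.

no error

Recomputing the run from the initial state:
step 1: x = -3, y = -6
step 2: x = -4, y = -15
step 3: x = 1, y = -9
step 4: x = 6, y = -1
step 5: x = 10, y = -2
step 6: x = 4, y = -4
step 7: x = -3, y = -7
step 8: x = 5, y = -7
step 9: x = 9, y = -14
step 10: x = 8, y = -13
step 11: x = 1, y = -14
step 12: x = 0, y = -5
step 13: x = -6, y = -1
step 14: x = -13, y = -10
step 15: x = -18, y = -12
This matches the transcript at every step.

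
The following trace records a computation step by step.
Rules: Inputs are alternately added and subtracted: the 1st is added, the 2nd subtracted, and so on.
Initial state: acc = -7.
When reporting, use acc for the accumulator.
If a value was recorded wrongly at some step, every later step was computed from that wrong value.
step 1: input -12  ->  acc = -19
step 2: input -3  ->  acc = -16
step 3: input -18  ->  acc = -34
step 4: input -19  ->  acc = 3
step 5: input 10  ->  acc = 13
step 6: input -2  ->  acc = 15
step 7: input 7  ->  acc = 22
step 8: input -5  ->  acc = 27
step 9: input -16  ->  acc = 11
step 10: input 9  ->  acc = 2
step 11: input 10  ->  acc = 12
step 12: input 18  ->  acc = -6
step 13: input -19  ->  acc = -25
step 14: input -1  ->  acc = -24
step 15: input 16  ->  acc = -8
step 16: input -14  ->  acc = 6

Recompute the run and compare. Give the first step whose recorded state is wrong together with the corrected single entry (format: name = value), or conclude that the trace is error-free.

Recomputing the run from the initial state:
step 1: acc = -19
step 2: acc = -16
step 3: acc = -34
step 4: acc = -15
step 5: acc = -5
step 6: acc = -3
step 7: acc = 4
step 8: acc = 9
step 9: acc = -7
step 10: acc = -16
step 11: acc = -6
step 12: acc = -24
step 13: acc = -43
step 14: acc = -42
step 15: acc = -26
step 16: acc = -12
The first disagreement with the trace is at step 4, where the value should be acc = -15.

step 4, acc = -15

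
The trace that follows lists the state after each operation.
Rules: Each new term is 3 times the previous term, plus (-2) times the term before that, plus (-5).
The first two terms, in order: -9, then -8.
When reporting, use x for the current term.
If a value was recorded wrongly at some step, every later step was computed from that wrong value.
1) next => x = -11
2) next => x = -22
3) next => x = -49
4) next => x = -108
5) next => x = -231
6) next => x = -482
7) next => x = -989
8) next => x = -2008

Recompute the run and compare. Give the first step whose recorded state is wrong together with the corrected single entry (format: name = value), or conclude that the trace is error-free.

no error

Recomputing the run from the initial state:
step 1: x = -11
step 2: x = -22
step 3: x = -49
step 4: x = -108
step 5: x = -231
step 6: x = -482
step 7: x = -989
step 8: x = -2008
This matches the trace at every step.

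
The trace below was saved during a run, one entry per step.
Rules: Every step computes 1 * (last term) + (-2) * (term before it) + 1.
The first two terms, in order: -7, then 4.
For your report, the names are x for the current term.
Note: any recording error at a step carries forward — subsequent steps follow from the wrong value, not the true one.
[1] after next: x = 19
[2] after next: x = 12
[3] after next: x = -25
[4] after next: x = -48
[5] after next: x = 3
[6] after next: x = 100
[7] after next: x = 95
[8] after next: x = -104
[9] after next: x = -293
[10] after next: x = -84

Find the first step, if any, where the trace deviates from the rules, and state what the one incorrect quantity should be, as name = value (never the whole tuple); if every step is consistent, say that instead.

no error

1. x = 1*(4) + (-2)*(-7) + (1) = 19 (consistent with the trace)
2. x = 1*(19) + (-2)*(4) + (1) = 12 (verified)
3. x = 1*(12) + (-2)*(19) + (1) = -25 (checks out)
4. x = 1*(-25) + (-2)*(12) + (1) = -48 (same as recorded)
5. x = 1*(-48) + (-2)*(-25) + (1) = 3 (no discrepancy)
6. x = 1*(3) + (-2)*(-48) + (1) = 100 (in agreement)
7. x = 1*(100) + (-2)*(3) + (1) = 95 (no discrepancy)
8. x = 1*(95) + (-2)*(100) + (1) = -104 (exactly as logged)
9. x = 1*(-104) + (-2)*(95) + (1) = -293 (verified)
10. x = 1*(-293) + (-2)*(-104) + (1) = -84 (exactly as logged)
Nothing is out of place; the run is error-free.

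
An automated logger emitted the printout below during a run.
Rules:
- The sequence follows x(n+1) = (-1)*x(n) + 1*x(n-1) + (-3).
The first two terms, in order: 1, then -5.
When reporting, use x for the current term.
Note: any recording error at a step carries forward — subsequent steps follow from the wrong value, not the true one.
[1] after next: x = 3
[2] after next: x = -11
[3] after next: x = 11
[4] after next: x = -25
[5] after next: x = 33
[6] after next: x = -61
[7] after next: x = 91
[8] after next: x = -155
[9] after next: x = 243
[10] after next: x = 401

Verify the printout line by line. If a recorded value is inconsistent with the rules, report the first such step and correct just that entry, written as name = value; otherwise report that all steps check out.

step 10, x = -401

1. x = -1*(-5) + (1)*(1) + (-3) = 3 (matches)
2. x = -1*(3) + (1)*(-5) + (-3) = -11 (no discrepancy)
3. x = -1*(-11) + (1)*(3) + (-3) = 11 (checks out)
4. x = -1*(11) + (1)*(-11) + (-3) = -25 (checks out)
5. x = -1*(-25) + (1)*(11) + (-3) = 33 (checks out)
6. x = -1*(33) + (1)*(-25) + (-3) = -61 (verified)
7. x = -1*(-61) + (1)*(33) + (-3) = 91 (same as recorded)
8. x = -1*(91) + (1)*(-61) + (-3) = -155 (agrees with the printout)
9. x = -1*(-155) + (1)*(91) + (-3) = 243 (consistent with the printout)
10. x = -1*(243) + (1)*(-155) + (-3) = -401 (a discrepancy with the printout)
The audit stops at step 10: the recorded entry is wrong and should be x = -401.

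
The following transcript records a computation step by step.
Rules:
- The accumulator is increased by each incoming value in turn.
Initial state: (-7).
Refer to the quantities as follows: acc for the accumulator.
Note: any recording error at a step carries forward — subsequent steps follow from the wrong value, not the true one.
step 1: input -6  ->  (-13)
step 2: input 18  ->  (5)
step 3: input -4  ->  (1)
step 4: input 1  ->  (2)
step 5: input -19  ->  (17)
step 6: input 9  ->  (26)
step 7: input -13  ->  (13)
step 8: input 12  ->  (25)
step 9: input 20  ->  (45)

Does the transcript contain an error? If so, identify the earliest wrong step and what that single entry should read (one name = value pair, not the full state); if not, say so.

step 5, acc = -17

Recomputing the run from the initial state:
step 1: acc = -13
step 2: acc = 5
step 3: acc = 1
step 4: acc = 2
step 5: acc = -17
step 6: acc = -8
step 7: acc = -21
step 8: acc = -9
step 9: acc = 11
The first disagreement with the transcript is at step 5, where the value should be acc = -17.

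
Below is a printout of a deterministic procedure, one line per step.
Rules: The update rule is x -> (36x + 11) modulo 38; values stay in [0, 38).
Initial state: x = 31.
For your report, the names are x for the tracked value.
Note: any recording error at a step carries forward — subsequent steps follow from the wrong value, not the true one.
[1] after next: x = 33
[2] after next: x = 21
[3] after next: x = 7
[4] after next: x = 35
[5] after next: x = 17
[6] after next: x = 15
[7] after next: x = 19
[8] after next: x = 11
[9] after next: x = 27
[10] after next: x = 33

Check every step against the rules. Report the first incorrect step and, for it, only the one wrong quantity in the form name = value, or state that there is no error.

step 1, x = 25

step 1: x = (36*31 + 11) mod 38 = 25 -> first mismatch against the printout
So the first discrepancy is step 1, where the right value is x = 25.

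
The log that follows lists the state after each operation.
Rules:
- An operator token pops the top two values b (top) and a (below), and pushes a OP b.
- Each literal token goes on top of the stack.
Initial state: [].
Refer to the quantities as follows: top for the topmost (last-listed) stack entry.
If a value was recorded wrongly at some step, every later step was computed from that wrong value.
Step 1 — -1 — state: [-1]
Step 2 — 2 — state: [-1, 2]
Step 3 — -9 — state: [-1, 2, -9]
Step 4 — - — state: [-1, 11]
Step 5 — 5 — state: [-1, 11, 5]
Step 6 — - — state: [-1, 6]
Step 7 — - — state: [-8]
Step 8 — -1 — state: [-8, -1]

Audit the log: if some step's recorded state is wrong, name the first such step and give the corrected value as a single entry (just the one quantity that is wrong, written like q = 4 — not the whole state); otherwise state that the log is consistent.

step 1: push -1: top = -1 -> no discrepancy
step 2: push 2: top = 2 -> no discrepancy
step 3: push -9: top = -9 -> confirmed correct
step 4: 2 - -9 = 11 -> confirmed correct
step 5: push 5: top = 5 -> in agreement
step 6: 11 - 5 = 6 -> same as recorded
step 7: -1 - 6 = -7 -> not what was recorded
The audit stops at step 7: the recorded entry is wrong and should be top = -7.

step 7, top = -7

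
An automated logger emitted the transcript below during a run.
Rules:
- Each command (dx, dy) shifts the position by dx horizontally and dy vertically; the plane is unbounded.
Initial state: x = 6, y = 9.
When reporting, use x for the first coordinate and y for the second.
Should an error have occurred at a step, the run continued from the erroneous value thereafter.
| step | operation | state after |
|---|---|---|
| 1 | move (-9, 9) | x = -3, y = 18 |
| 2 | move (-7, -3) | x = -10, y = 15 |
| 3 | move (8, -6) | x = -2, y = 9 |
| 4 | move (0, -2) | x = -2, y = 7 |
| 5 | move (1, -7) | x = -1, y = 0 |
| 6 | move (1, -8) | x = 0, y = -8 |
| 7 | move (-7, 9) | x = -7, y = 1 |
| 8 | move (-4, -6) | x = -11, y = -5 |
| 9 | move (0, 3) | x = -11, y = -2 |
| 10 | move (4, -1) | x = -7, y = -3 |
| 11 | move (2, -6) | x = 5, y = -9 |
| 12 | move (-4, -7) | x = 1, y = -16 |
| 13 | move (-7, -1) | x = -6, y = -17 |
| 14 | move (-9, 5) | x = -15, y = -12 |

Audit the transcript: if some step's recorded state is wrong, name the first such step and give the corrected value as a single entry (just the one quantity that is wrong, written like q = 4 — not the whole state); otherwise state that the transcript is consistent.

1. x = 6 + (-9) = -3, y = 9 + (9) = 18 (no discrepancy)
2. x = -3 + (-7) = -10, y = 18 + (-3) = 15 (matches)
3. x = -10 + (8) = -2, y = 15 + (-6) = 9 (consistent with the transcript)
4. x = -2 + (0) = -2, y = 9 + (-2) = 7 (confirmed correct)
5. x = -2 + (1) = -1, y = 7 + (-7) = 0 (exactly as logged)
6. x = -1 + (1) = 0, y = 0 + (-8) = -8 (consistent with the transcript)
7. x = 0 + (-7) = -7, y = -8 + (9) = 1 (confirmed correct)
8. x = -7 + (-4) = -11, y = 1 + (-6) = -5 (in agreement)
9. x = -11 + (0) = -11, y = -5 + (3) = -2 (same as recorded)
10. x = -11 + (4) = -7, y = -2 + (-1) = -3 (confirmed correct)
11. x = -7 + (2) = -5, y = -3 + (-6) = -9 (the entry is off here)
Step 11 is the first one off; corrected, x = -5.

step 11, x = -5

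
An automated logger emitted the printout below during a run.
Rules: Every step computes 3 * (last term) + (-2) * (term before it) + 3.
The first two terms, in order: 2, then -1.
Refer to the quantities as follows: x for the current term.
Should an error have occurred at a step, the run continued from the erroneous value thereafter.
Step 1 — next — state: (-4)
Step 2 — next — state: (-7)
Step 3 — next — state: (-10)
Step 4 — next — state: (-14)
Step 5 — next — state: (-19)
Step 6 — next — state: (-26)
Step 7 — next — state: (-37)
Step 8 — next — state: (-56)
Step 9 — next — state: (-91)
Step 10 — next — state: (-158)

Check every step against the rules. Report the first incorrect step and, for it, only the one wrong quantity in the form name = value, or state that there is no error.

step 4, x = -13

Step 1: x = 3*(-1) + (-2)*(2) + (3) = -4 — confirmed correct.
Step 2: x = 3*(-4) + (-2)*(-1) + (3) = -7 — agrees with the printout.
Step 3: x = 3*(-7) + (-2)*(-4) + (3) = -10 — confirmed correct.
Step 4: x = 3*(-10) + (-2)*(-7) + (3) = -13 — the entry is off here.
The earliest wrong entry is at step 4: it should read x = -13.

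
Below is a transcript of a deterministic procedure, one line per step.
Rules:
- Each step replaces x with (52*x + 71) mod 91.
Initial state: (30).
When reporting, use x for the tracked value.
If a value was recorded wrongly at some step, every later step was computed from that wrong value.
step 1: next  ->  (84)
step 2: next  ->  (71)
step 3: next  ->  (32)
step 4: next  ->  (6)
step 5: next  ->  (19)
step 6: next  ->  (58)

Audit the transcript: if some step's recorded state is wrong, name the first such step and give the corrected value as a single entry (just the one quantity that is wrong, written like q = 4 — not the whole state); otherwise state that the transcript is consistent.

step 1: x = (52*30 + 71) mod 91 = 84 -> in agreement
step 2: x = (52*84 + 71) mod 91 = 71 -> exactly as logged
step 3: x = (52*71 + 71) mod 91 = 32 -> matches
step 4: x = (52*32 + 71) mod 91 = 6 -> confirmed correct
step 5: x = (52*6 + 71) mod 91 = 19 -> matches
step 6: x = (52*19 + 71) mod 91 = 58 -> agrees with the transcript
The whole run recomputes cleanly — no discrepancies.

no error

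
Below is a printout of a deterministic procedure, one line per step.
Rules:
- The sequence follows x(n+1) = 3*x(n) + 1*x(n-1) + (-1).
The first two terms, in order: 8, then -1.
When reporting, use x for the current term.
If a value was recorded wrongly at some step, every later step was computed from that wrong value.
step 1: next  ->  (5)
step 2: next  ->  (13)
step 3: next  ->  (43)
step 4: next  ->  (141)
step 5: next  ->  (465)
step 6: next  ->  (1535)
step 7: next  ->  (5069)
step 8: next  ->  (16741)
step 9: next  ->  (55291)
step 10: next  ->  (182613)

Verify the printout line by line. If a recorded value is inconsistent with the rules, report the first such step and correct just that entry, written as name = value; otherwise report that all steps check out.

step 1, x = 4

1. x = 3*(-1) + (1)*(8) + (-1) = 4 (first mismatch against the printout)
First incorrect step: 1; the correct value is x = 4.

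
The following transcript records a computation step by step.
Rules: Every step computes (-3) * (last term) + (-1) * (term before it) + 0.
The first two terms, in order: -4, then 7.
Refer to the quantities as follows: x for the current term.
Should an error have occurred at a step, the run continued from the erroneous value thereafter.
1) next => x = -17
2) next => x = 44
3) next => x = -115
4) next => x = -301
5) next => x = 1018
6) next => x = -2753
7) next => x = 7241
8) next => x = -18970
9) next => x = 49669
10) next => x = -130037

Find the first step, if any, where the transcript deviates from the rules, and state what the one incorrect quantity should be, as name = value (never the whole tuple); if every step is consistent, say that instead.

Recomputing the run from the initial state:
step 1: x = -17
step 2: x = 44
step 3: x = -115
step 4: x = 301
step 5: x = -788
step 6: x = 2063
step 7: x = -5401
step 8: x = 14140
step 9: x = -37019
step 10: x = 96917
The first disagreement with the transcript is at step 4, where the value should be x = 301.

step 4, x = 301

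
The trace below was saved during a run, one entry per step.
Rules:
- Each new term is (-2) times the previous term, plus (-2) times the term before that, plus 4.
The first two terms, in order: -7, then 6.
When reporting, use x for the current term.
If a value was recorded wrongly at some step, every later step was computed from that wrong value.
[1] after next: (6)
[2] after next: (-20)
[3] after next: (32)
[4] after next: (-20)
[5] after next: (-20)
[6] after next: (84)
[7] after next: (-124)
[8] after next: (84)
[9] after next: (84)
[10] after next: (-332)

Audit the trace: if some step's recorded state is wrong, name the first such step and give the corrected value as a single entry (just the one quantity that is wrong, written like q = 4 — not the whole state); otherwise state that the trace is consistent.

Step 1: x = -2*(6) + (-2)*(-7) + (4) = 6 — agrees with the trace.
Step 2: x = -2*(6) + (-2)*(6) + (4) = -20 — matches.
Step 3: x = -2*(-20) + (-2)*(6) + (4) = 32 — exactly as logged.
Step 4: x = -2*(32) + (-2)*(-20) + (4) = -20 — confirmed correct.
Step 5: x = -2*(-20) + (-2)*(32) + (4) = -20 — verified.
Step 6: x = -2*(-20) + (-2)*(-20) + (4) = 84 — agrees with the trace.
Step 7: x = -2*(84) + (-2)*(-20) + (4) = -124 — exactly as logged.
Step 8: x = -2*(-124) + (-2)*(84) + (4) = 84 — matches.
Step 9: x = -2*(84) + (-2)*(-124) + (4) = 84 — checks out.
Step 10: x = -2*(84) + (-2)*(84) + (4) = -332 — consistent with the trace.
The whole run recomputes cleanly — no discrepancies.

no error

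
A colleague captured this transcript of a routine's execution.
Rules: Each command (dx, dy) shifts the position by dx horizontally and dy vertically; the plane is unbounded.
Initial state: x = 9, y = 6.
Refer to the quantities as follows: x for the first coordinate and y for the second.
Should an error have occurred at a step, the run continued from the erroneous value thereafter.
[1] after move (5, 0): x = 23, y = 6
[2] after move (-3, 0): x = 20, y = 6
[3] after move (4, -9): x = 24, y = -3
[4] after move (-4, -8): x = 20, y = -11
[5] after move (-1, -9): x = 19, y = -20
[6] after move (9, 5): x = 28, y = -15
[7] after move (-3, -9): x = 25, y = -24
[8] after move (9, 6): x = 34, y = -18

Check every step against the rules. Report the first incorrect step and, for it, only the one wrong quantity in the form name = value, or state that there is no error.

step 1, x = 14

step 1: x = 9 + (5) = 14, y = 6 + (0) = 6 -> not what was recorded
Step 1 is the first one off; corrected, x = 14.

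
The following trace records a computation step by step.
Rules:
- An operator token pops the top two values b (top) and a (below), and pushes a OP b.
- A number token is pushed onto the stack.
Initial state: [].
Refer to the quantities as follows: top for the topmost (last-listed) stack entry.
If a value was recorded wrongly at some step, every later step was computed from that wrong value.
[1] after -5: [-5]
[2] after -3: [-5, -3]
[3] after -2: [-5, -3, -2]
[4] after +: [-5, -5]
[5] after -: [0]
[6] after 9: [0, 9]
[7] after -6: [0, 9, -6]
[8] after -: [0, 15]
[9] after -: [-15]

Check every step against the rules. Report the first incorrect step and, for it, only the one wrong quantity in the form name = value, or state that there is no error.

no error

step 1: push -5: top = -5 -> agrees with the trace
step 2: push -3: top = -3 -> checks out
step 3: push -2: top = -2 -> no discrepancy
step 4: -3 + -2 = -5 -> checks out
step 5: -5 - -5 = 0 -> agrees with the trace
step 6: push 9: top = 9 -> agrees with the trace
step 7: push -6: top = -6 -> agrees with the trace
step 8: 9 - -6 = 15 -> checks out
step 9: 0 - 15 = -15 -> in agreement
Every step is consistent.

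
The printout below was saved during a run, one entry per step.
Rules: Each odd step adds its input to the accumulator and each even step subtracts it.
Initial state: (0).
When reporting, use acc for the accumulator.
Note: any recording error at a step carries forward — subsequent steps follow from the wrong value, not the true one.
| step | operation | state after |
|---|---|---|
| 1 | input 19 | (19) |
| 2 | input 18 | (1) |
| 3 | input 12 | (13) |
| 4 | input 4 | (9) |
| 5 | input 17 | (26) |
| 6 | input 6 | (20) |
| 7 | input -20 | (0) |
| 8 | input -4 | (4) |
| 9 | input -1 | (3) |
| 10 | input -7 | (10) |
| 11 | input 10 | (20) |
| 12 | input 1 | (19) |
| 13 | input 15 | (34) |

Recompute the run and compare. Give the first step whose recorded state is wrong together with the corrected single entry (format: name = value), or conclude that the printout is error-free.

no error

Recomputing the run from the initial state:
step 1: acc = 19
step 2: acc = 1
step 3: acc = 13
step 4: acc = 9
step 5: acc = 26
step 6: acc = 20
step 7: acc = 0
step 8: acc = 4
step 9: acc = 3
step 10: acc = 10
step 11: acc = 20
step 12: acc = 19
step 13: acc = 34
This matches the printout at every step.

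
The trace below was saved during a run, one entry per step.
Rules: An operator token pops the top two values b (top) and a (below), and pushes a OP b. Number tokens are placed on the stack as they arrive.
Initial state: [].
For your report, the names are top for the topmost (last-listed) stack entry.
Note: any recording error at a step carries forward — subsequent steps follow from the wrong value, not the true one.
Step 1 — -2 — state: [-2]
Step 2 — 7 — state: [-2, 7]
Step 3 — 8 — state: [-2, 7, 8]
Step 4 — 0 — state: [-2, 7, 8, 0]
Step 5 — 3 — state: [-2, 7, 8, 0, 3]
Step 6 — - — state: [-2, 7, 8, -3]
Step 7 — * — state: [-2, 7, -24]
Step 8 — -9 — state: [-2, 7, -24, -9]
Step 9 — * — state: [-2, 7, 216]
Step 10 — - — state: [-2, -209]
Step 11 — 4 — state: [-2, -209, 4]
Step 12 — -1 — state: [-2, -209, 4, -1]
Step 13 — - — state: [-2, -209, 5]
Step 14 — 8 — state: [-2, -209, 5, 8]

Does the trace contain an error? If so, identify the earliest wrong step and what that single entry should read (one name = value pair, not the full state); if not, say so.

1. push -2: top = -2 (agrees with the trace)
2. push 7: top = 7 (no discrepancy)
3. push 8: top = 8 (checks out)
4. push 0: top = 0 (consistent with the trace)
5. push 3: top = 3 (matches)
6. 0 - 3 = -3 (same as recorded)
7. 8 * -3 = -24 (checks out)
8. push -9: top = -9 (verified)
9. -24 * -9 = 216 (checks out)
10. 7 - 216 = -209 (verified)
11. push 4: top = 4 (consistent with the trace)
12. push -1: top = -1 (exactly as logged)
13. 4 - -1 = 5 (in agreement)
14. push 8: top = 8 (checks out)
The recomputation confirms every line.

no error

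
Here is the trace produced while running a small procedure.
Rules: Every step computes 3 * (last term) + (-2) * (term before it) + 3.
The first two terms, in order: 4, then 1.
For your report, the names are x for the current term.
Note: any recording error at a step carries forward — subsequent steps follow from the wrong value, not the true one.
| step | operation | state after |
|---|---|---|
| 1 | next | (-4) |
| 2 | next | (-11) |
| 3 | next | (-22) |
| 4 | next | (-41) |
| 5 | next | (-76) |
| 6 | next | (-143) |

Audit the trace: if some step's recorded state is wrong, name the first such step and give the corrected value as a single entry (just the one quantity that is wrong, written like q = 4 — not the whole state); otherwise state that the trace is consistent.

step 1, x = -2

Recomputing the run from the initial state:
step 1: x = -2
step 2: x = -5
step 3: x = -8
step 4: x = -11
step 5: x = -14
step 6: x = -17
The first disagreement with the trace is at step 1, where the value should be x = -2.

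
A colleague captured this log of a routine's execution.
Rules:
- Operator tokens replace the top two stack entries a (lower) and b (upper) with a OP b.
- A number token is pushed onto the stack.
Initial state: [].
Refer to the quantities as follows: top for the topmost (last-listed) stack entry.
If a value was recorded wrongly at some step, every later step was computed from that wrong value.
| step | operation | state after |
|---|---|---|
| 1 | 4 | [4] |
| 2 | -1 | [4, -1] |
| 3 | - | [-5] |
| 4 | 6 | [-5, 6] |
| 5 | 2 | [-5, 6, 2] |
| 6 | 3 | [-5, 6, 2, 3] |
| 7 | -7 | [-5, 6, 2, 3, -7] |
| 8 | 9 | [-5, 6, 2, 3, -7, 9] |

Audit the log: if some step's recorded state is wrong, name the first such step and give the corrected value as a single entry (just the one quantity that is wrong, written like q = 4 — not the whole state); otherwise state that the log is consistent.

step 3, top = 5

step 1: push 4: top = 4 -> agrees with the log
step 2: push -1: top = -1 -> in agreement
step 3: 4 - -1 = 5 -> the entry is off here
Conclusion: step 3 carries the first error; the entry should be top = 5.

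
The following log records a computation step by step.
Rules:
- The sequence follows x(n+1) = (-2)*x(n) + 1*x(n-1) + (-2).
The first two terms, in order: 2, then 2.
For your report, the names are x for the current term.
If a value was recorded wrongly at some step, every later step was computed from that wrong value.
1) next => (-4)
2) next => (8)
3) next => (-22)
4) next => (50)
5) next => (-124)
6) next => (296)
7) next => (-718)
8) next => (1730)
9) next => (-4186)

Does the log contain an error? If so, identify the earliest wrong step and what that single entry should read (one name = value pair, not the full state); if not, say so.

1. x = -2*(2) + (1)*(2) + (-2) = -4 (in agreement)
2. x = -2*(-4) + (1)*(2) + (-2) = 8 (no discrepancy)
3. x = -2*(8) + (1)*(-4) + (-2) = -22 (in agreement)
4. x = -2*(-22) + (1)*(8) + (-2) = 50 (agrees with the log)
5. x = -2*(50) + (1)*(-22) + (-2) = -124 (in agreement)
6. x = -2*(-124) + (1)*(50) + (-2) = 296 (no discrepancy)
7. x = -2*(296) + (1)*(-124) + (-2) = -718 (in agreement)
8. x = -2*(-718) + (1)*(296) + (-2) = 1730 (verified)
9. x = -2*(1730) + (1)*(-718) + (-2) = -4180 (the log disagrees here)
Step 9 is the first one off; corrected, x = -4180.

step 9, x = -4180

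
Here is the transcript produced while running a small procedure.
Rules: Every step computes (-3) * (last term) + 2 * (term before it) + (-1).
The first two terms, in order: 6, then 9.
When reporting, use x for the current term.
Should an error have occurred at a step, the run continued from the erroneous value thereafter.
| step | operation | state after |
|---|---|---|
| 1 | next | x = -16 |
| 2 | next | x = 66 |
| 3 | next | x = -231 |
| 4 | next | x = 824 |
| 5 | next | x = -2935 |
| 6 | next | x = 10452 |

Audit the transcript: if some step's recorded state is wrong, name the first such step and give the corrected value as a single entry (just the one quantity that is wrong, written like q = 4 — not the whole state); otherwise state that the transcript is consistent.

step 2, x = 65

Recomputing the run from the initial state:
step 1: x = -16
step 2: x = 65
step 3: x = -228
step 4: x = 813
step 5: x = -2896
step 6: x = 10313
The first disagreement with the transcript is at step 2, where the value should be x = 65.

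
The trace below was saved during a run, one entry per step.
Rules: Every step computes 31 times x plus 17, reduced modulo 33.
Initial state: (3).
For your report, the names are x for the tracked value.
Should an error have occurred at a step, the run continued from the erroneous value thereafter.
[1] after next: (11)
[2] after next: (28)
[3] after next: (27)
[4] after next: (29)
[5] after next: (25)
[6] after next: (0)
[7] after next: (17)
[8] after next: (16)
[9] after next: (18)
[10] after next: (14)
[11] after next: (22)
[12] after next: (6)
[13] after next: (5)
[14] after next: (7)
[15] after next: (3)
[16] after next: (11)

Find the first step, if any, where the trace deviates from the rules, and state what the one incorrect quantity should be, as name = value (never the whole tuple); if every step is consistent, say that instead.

no error

Step 1: x = (31*3 + 17) mod 33 = 11 — verified.
Step 2: x = (31*11 + 17) mod 33 = 28 — agrees with the trace.
Step 3: x = (31*28 + 17) mod 33 = 27 — matches.
Step 4: x = (31*27 + 17) mod 33 = 29 — exactly as logged.
Step 5: x = (31*29 + 17) mod 33 = 25 — consistent with the trace.
Step 6: x = (31*25 + 17) mod 33 = 0 — exactly as logged.
Step 7: x = (31*0 + 17) mod 33 = 17 — no discrepancy.
Step 8: x = (31*17 + 17) mod 33 = 16 — confirmed correct.
Step 9: x = (31*16 + 17) mod 33 = 18 — exactly as logged.
Step 10: x = (31*18 + 17) mod 33 = 14 — checks out.
Step 11: x = (31*14 + 17) mod 33 = 22 — consistent with the trace.
Step 12: x = (31*22 + 17) mod 33 = 6 — verified.
Step 13: x = (31*6 + 17) mod 33 = 5 — agrees with the trace.
Step 14: x = (31*5 + 17) mod 33 = 7 — in agreement.
Step 15: x = (31*7 + 17) mod 33 = 3 — in agreement.
Step 16: x = (31*3 + 17) mod 33 = 11 — exactly as logged.
Nothing is out of place; the run is error-free.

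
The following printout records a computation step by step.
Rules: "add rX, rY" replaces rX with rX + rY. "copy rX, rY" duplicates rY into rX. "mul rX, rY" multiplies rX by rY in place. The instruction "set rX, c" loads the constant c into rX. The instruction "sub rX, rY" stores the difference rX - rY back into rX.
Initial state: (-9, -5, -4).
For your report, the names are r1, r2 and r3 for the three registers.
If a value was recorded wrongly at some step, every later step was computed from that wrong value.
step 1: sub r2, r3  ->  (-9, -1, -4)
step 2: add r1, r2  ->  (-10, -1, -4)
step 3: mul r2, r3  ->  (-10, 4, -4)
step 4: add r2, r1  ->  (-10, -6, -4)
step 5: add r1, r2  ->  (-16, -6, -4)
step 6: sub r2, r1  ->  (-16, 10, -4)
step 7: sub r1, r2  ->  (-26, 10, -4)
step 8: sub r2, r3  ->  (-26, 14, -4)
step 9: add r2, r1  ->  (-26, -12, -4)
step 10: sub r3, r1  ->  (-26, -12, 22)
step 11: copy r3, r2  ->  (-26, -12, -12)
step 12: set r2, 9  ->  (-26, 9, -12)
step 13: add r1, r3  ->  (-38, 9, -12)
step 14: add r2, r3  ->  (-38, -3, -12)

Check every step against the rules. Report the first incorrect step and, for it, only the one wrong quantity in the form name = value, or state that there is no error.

no error

1. r2 = -5 - -4 = -1 (in agreement)
2. r1 = -9 + -1 = -10 (in agreement)
3. r2 = -1 * -4 = 4 (matches)
4. r2 = 4 + -10 = -6 (same as recorded)
5. r1 = -10 + -6 = -16 (agrees with the printout)
6. r2 = -6 - -16 = 10 (verified)
7. r1 = -16 - 10 = -26 (no discrepancy)
8. r2 = 10 - -4 = 14 (consistent with the printout)
9. r2 = 14 + -26 = -12 (exactly as logged)
10. r3 = -4 - -26 = 22 (checks out)
11. r3 = -12 (agrees with the printout)
12. r2 = 9 (exactly as logged)
13. r1 = -26 + -12 = -38 (agrees with the printout)
14. r2 = 9 + -12 = -3 (checks out)
Every step is consistent.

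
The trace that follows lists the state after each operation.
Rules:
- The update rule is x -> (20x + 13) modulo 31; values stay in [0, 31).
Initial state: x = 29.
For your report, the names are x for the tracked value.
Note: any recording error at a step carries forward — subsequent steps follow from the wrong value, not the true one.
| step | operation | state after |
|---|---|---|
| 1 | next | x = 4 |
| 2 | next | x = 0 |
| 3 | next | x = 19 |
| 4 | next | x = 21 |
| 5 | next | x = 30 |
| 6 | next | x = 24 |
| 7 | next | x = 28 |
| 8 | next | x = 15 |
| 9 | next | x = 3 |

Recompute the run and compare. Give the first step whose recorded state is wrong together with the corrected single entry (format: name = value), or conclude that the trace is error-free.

step 1: x = (20*29 + 13) mod 31 = 4 -> same as recorded
step 2: x = (20*4 + 13) mod 31 = 0 -> no discrepancy
step 3: x = (20*0 + 13) mod 31 = 13 -> a discrepancy with the trace
The audit stops at step 3: the recorded entry is wrong and should be x = 13.

step 3, x = 13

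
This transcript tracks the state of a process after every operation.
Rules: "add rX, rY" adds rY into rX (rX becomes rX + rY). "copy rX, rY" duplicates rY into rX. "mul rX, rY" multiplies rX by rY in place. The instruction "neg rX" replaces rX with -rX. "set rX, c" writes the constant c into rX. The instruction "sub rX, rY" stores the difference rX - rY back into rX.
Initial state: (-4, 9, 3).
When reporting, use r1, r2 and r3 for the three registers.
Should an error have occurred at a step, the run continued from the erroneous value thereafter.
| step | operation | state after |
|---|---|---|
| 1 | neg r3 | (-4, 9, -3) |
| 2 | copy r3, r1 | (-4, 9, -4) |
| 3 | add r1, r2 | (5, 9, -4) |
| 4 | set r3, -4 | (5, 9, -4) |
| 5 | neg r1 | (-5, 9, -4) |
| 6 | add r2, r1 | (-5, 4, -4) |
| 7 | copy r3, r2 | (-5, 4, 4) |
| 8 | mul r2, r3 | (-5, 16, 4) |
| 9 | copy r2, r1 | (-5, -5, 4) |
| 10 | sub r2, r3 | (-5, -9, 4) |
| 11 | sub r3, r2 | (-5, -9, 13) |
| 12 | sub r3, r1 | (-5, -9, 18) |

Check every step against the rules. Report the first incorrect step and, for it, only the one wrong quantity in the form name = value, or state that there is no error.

no error

Recomputing the run from the initial state:
step 1: r1 = -4, r2 = 9, r3 = -3
step 2: r1 = -4, r2 = 9, r3 = -4
step 3: r1 = 5, r2 = 9, r3 = -4
step 4: r1 = 5, r2 = 9, r3 = -4
step 5: r1 = -5, r2 = 9, r3 = -4
step 6: r1 = -5, r2 = 4, r3 = -4
step 7: r1 = -5, r2 = 4, r3 = 4
step 8: r1 = -5, r2 = 16, r3 = 4
step 9: r1 = -5, r2 = -5, r3 = 4
step 10: r1 = -5, r2 = -9, r3 = 4
step 11: r1 = -5, r2 = -9, r3 = 13
step 12: r1 = -5, r2 = -9, r3 = 18
This matches the transcript at every step.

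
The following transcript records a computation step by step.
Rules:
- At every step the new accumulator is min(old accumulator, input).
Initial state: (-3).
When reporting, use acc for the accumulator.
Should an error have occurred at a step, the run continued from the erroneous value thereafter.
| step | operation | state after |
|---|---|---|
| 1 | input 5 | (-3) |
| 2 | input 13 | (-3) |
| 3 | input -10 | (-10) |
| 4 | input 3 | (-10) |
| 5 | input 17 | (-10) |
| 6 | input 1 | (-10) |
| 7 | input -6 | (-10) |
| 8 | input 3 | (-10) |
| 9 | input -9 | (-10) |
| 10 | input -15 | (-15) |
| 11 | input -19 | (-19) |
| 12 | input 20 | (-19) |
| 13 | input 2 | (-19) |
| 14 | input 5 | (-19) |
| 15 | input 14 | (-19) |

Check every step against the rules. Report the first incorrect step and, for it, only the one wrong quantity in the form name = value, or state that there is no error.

no error

Recomputing the run from the initial state:
step 1: acc = -3
step 2: acc = -3
step 3: acc = -10
step 4: acc = -10
step 5: acc = -10
step 6: acc = -10
step 7: acc = -10
step 8: acc = -10
step 9: acc = -10
step 10: acc = -15
step 11: acc = -19
step 12: acc = -19
step 13: acc = -19
step 14: acc = -19
step 15: acc = -19
This matches the transcript at every step.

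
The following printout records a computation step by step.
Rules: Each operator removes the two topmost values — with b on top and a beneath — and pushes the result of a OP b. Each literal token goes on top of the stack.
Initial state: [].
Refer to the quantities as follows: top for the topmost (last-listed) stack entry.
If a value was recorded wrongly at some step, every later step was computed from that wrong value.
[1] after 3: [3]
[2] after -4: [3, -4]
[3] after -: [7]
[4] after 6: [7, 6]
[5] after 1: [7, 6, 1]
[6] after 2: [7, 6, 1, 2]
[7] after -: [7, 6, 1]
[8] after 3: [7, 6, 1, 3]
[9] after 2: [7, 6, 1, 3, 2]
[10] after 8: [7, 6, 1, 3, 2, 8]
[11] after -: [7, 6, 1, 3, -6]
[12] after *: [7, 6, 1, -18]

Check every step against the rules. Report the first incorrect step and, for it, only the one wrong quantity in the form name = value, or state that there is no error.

step 7, top = -1

1. push 3: top = 3 (agrees with the printout)
2. push -4: top = -4 (in agreement)
3. 3 - -4 = 7 (agrees with the printout)
4. push 6: top = 6 (verified)
5. push 1: top = 1 (same as recorded)
6. push 2: top = 2 (checks out)
7. 1 - 2 = -1 (the entry is off here)
The earliest wrong entry is at step 7: it should read top = -1.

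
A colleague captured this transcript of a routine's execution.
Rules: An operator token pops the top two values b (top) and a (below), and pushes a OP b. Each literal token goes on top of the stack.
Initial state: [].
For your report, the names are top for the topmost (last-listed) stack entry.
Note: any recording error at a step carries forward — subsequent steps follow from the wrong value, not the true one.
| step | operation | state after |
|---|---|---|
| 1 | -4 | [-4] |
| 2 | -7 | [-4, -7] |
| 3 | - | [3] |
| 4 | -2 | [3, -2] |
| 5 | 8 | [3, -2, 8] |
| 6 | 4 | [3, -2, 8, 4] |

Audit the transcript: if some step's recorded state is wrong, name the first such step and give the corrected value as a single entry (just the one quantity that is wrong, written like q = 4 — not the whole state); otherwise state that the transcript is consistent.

no error

Recomputing the run from the initial state:
step 1: [-4]
step 2: [-4, -7]
step 3: [3]
step 4: [3, -2]
step 5: [3, -2, 8]
step 6: [3, -2, 8, 4]
This matches the transcript at every step.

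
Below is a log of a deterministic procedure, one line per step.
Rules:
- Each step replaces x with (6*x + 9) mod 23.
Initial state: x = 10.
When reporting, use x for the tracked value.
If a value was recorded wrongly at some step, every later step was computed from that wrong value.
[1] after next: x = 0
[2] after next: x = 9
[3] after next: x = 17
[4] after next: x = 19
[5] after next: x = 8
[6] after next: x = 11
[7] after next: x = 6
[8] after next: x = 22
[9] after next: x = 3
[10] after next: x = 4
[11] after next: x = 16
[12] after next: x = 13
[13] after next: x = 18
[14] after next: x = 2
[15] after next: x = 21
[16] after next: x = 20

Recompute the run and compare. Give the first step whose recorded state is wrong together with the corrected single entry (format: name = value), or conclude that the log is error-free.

Step 1: x = (6*10 + 9) mod 23 = 0 — verified.
Step 2: x = (6*0 + 9) mod 23 = 9 — same as recorded.
Step 3: x = (6*9 + 9) mod 23 = 17 — confirmed correct.
Step 4: x = (6*17 + 9) mod 23 = 19 — verified.
Step 5: x = (6*19 + 9) mod 23 = 8 — in agreement.
Step 6: x = (6*8 + 9) mod 23 = 11 — checks out.
Step 7: x = (6*11 + 9) mod 23 = 6 — confirmed correct.
Step 8: x = (6*6 + 9) mod 23 = 22 — matches.
Step 9: x = (6*22 + 9) mod 23 = 3 — exactly as logged.
Step 10: x = (6*3 + 9) mod 23 = 4 — no discrepancy.
Step 11: x = (6*4 + 9) mod 23 = 10 — the log disagrees here.
The audit stops at step 11: the recorded entry is wrong and should be x = 10.

step 11, x = 10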